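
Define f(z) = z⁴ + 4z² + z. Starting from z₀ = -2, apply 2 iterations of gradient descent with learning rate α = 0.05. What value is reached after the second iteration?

0.151425

f′(z) = 4z³ + 8z + 1
z₁ = -2 − 0.05·(-47) = 0.35
z₂ = 0.35 − 0.05·3.9715 = 0.151425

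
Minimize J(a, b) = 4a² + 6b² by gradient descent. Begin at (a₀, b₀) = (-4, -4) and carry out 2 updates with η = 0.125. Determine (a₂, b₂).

(0, -1)

∇J = (8a, 12b)
Step 1: at (-4, -4), ∇J = (-32, -48) → (-4, -4) − 0.125·(-32, -48) = (0, 2)
Step 2: at (0, 2), ∇J = (0, 24) → (0, 2) − 0.125·(0, 24) = (0, -1)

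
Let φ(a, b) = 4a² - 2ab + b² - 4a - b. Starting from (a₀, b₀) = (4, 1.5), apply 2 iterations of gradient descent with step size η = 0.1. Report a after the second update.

∇φ = (8a - 2b - 4, -2a + 2b - 1)
Step 1: at (4, 1.5), ∇φ = (25, -6) → (4, 1.5) − 0.1·(25, -6) = (1.5, 2.1)
Step 2: at (1.5, 2.1), ∇φ = (3.8, 0.2) → (1.5, 2.1) − 0.1·(3.8, 0.2) = (1.12, 2.08)
a = 1.12

1.12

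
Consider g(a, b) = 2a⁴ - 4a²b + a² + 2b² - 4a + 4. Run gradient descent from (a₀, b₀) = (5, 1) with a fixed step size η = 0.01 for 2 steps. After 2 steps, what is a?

2.83808768

∇g = (8a³ - 8ab + 2a - 4, -4a² + 4b)
(a₁, b₁) = (5, 1) − 0.01·(966, -96) = (-4.66, 1.96)
(a₂, b₂) = (-4.66, 1.96) − 0.01·(-749.808768, -79.0224) = (2.83808768, 2.750224)
a = 2.83808768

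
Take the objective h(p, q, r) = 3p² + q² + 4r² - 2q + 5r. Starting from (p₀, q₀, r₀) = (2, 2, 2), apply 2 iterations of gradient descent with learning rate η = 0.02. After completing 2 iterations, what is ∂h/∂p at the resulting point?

9.2928

∇h = (6p, 2q - 2, 8r + 5)
(p₁, q₁, r₁) = (2, 2, 2) − 0.02·(12, 2, 21) = (1.76, 1.96, 1.58)
(p₂, q₂, r₂) = (1.76, 1.96, 1.58) − 0.02·(10.56, 1.92, 17.64) = (1.5488, 1.9216, 1.2272)
∂h/∂p at (1.5488, 1.9216, 1.2272) = 9.2928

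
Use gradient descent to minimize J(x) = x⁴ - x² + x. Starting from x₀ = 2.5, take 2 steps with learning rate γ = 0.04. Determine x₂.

J′(x) = 4x³ - 2x + 1
x₁ = 2.5 − 0.04·58.5 = 0.16
x₂ = 0.16 − 0.04·0.696384 = 0.13214464

0.13214464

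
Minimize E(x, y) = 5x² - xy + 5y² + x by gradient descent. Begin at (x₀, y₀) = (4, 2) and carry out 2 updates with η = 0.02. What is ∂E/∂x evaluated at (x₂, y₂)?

25.4876

∇E = (10x - y + 1, -x + 10y)
(x₁, y₁) = (4, 2) − 0.02·(39, 16) = (3.22, 1.68)
(x₂, y₂) = (3.22, 1.68) − 0.02·(31.52, 13.58) = (2.5896, 1.4084)
∂E/∂x at (2.5896, 1.4084) = 25.4876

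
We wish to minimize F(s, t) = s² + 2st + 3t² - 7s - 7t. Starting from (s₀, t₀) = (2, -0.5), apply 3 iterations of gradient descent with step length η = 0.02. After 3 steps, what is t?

∇F = (2s + 2t - 7, 2s + 6t - 7)
(s₁, t₁) = (2, -0.5) − 0.02·(-4, -6) = (2.08, -0.38)
(s₂, t₂) = (2.08, -0.38) − 0.02·(-3.6, -5.12) = (2.152, -0.2776)
(s₃, t₃) = (2.152, -0.2776) − 0.02·(-3.2512, -4.3616) = (2.217024, -0.190368)
t = -0.190368

-0.190368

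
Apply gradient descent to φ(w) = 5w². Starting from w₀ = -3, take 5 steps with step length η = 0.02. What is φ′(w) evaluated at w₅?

φ′(w) = 10w
w₁ = -3 − 0.02·(-30) = -2.4
w₂ = -2.4 − 0.02·(-24) = -1.92
w₃ = -1.92 − 0.02·(-19.2) = -1.536
w₄ = -1.536 − 0.02·(-15.36) = -1.2288
w₅ = -1.2288 − 0.02·(-12.288) = -0.98304
φ′(w) at (-0.98304) = -9.8304

-9.8304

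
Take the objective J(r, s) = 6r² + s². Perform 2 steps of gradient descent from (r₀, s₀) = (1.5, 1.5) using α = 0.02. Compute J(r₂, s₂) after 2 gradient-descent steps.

6.41492352

∇J = (12r, 2s)
(r₁, s₁) = (1.5, 1.5) − 0.02·(18, 3) = (1.14, 1.44)
(r₂, s₂) = (1.14, 1.44) − 0.02·(13.68, 2.88) = (0.8664, 1.3824)
J(0.8664, 1.3824) = 6.41492352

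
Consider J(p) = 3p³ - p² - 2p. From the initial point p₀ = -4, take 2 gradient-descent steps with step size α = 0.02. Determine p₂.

J′(p) = 9p² - 2p - 2
Step 1: J′(-4) = 150; p₁ = -4 − 0.02·150 = -7
Step 2: J′(-7) = 453; p₂ = -7 − 0.02·453 = -16.06

-16.06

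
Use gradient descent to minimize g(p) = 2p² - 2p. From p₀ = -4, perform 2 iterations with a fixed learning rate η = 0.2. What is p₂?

0.32

g′(p) = 4p - 2
Step 1: g′(-4) = -18; p₁ = -4 − 0.2·(-18) = -0.4
Step 2: g′(-0.4) = -3.6; p₂ = -0.4 − 0.2·(-3.6) = 0.32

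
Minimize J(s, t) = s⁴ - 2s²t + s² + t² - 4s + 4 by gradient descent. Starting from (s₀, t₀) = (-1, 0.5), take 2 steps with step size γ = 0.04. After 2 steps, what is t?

0.533792

∇J = (4s³ - 4st + 2s - 4, -2s² + 2t)
(s₁, t₁) = (-1, 0.5) − 0.04·(-8, -1) = (-0.68, 0.54)
(s₂, t₂) = (-0.68, 0.54) − 0.04·(-5.148928, 0.1552) = (-0.47404288, 0.533792)
t = 0.533792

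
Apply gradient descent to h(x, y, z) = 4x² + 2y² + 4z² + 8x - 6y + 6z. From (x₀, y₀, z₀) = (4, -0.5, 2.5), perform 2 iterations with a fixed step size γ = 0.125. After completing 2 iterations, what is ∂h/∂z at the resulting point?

∇h = (8x + 8, 4y - 6, 8z + 6)
(x₁, y₁, z₁) = (4, -0.5, 2.5) − 0.125·(40, -8, 26) = (-1, 0.5, -0.75)
(x₂, y₂, z₂) = (-1, 0.5, -0.75) − 0.125·(0, -4, 0) = (-1, 1, -0.75)
∂h/∂z at (-1, 1, -0.75) = 0

0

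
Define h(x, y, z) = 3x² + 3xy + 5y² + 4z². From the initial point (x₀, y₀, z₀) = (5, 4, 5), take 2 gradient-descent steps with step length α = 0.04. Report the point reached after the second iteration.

(2.3072, 0.6816, 2.312)

∇h = (6x + 3y, 3x + 10y, 8z)
Step 1: at (5, 4, 5), ∇h = (42, 55, 40) → (5, 4, 5) − 0.04·(42, 55, 40) = (3.32, 1.8, 3.4)
Step 2: at (3.32, 1.8, 3.4), ∇h = (25.32, 27.96, 27.2) → (3.32, 1.8, 3.4) − 0.04·(25.32, 27.96, 27.2) = (2.3072, 0.6816, 2.312)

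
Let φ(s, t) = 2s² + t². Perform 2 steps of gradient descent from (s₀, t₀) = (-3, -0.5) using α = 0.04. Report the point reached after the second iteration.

∇φ = (4s, 2t)
Step 1: at (-3, -0.5), ∇φ = (-12, -1) → (-3, -0.5) − 0.04·(-12, -1) = (-2.52, -0.46)
Step 2: at (-2.52, -0.46), ∇φ = (-10.08, -0.92) → (-2.52, -0.46) − 0.04·(-10.08, -0.92) = (-2.1168, -0.4232)

(-2.1168, -0.4232)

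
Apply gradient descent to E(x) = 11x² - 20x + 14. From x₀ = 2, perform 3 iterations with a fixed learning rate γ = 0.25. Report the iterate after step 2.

23

E′(x) = 22x - 20
Step 1: E′(2) = 24; x₁ = 2 − 0.25·24 = -4
Step 2: E′(-4) = -108; x₂ = -4 − 0.25·(-108) = 23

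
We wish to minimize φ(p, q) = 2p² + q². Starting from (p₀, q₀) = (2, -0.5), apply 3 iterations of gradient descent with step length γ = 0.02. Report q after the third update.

-0.442368

∇φ = (4p, 2q)
(p₁, q₁) = (2, -0.5) − 0.02·(8, -1) = (1.84, -0.48)
(p₂, q₂) = (1.84, -0.48) − 0.02·(7.36, -0.96) = (1.6928, -0.4608)
(p₃, q₃) = (1.6928, -0.4608) − 0.02·(6.7712, -0.9216) = (1.557376, -0.442368)
q = -0.442368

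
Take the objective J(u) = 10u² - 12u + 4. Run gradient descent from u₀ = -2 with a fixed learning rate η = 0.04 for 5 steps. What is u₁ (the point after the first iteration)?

J′(u) = 20u - 12
Step 1: J′(-2) = -52; u₁ = -2 − 0.04·(-52) = 0.08

0.08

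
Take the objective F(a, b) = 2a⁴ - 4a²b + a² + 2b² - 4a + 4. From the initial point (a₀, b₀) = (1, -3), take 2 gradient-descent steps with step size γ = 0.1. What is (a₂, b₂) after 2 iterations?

∇F = (8a³ - 8ab + 2a - 4, -4a² + 4b)
(a₁, b₁) = (1, -3) − 0.1·(30, -16) = (-2, -1.4)
(a₂, b₂) = (-2, -1.4) − 0.1·(-94.4, -21.6) = (7.44, 0.76)

(7.44, 0.76)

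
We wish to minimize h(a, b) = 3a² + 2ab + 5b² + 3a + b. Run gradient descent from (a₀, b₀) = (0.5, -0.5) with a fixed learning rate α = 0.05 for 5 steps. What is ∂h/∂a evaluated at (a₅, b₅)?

∇h = (6a + 2b + 3, 2a + 10b + 1)
(a₁, b₁) = (0.5, -0.5) − 0.05·(5, -3) = (0.25, -0.35)
(a₂, b₂) = (0.25, -0.35) − 0.05·(3.8, -2) = (0.06, -0.25)
(a₃, b₃) = (0.06, -0.25) − 0.05·(2.86, -1.38) = (-0.083, -0.181)
(a₄, b₄) = (-0.083, -0.181) − 0.05·(2.14, -0.976) = (-0.19, -0.1322)
(a₅, b₅) = (-0.19, -0.1322) − 0.05·(1.5956, -0.702) = (-0.26978, -0.0971)
∂h/∂a at (-0.26978, -0.0971) = 1.18712

1.18712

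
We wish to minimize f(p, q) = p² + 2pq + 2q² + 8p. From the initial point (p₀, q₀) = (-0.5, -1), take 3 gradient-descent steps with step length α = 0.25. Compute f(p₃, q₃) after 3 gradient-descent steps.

∇f = (2p + 2q + 8, 2p + 4q)
(p₁, q₁) = (-0.5, -1) − 0.25·(5, -5) = (-1.75, 0.25)
(p₂, q₂) = (-1.75, 0.25) − 0.25·(5, -2.5) = (-3, 0.875)
(p₃, q₃) = (-3, 0.875) − 0.25·(3.75, -2.5) = (-3.9375, 1.5)
f(-3.9375, 1.5) = -23.30859375

-23.30859375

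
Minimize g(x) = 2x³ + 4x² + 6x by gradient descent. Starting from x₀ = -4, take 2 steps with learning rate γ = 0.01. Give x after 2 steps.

g′(x) = 6x² + 8x + 6
Step 1: g′(-4) = 70; x₁ = -4 − 0.01·70 = -4.7
Step 2: g′(-4.7) = 100.94; x₂ = -4.7 − 0.01·100.94 = -5.7094

-5.7094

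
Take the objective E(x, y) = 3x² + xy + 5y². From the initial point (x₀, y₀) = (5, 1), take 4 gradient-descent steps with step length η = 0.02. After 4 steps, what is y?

∇E = (6x + y, x + 10y)
(x₁, y₁) = (5, 1) − 0.02·(31, 15) = (4.38, 0.7)
(x₂, y₂) = (4.38, 0.7) − 0.02·(26.98, 11.38) = (3.8404, 0.4724)
(x₃, y₃) = (3.8404, 0.4724) − 0.02·(23.5148, 8.5644) = (3.370104, 0.301112)
(x₄, y₄) = (3.370104, 0.301112) − 0.02·(20.521736, 6.381224) = (2.95966928, 0.17348752)
y = 0.17348752

0.17348752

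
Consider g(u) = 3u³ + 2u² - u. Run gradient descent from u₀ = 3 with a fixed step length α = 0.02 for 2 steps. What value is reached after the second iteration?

0.844992

g′(u) = 9u² + 4u - 1
u₁ = 3 − 0.02·92 = 1.16
u₂ = 1.16 − 0.02·15.7504 = 0.844992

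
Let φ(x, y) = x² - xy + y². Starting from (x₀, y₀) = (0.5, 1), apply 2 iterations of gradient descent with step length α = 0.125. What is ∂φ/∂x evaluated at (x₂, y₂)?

∇φ = (2x - y, -x + 2y)
(x₁, y₁) = (0.5, 1) − 0.125·(0, 1.5) = (0.5, 0.8125)
(x₂, y₂) = (0.5, 0.8125) − 0.125·(0.1875, 1.125) = (0.4765625, 0.671875)
∂φ/∂x at (0.4765625, 0.671875) = 0.28125

0.28125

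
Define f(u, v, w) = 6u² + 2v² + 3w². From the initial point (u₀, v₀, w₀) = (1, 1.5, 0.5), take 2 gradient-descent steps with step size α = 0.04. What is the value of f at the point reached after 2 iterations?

∇f = (12u, 4v, 6w)
Step 1: at (1, 1.5, 0.5), ∇f = (12, 6, 3) → (1, 1.5, 0.5) − 0.04·(12, 6, 3) = (0.52, 1.26, 0.38)
Step 2: at (0.52, 1.26, 0.38), ∇f = (6.24, 5.04, 2.28) → (0.52, 1.26, 0.38) − 0.04·(6.24, 5.04, 2.28) = (0.2704, 1.0584, 0.2888)
f(0.2704, 1.0584, 0.2888) = 2.9293344

2.9293344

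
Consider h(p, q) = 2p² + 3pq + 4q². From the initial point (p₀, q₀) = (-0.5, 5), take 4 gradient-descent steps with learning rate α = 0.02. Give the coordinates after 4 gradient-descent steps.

∇h = (4p + 3q, 3p + 8q)
(p₁, q₁) = (-0.5, 5) − 0.02·(13, 38.5) = (-0.76, 4.23)
(p₂, q₂) = (-0.76, 4.23) − 0.02·(9.65, 31.56) = (-0.953, 3.5988)
(p₃, q₃) = (-0.953, 3.5988) − 0.02·(6.9844, 25.9314) = (-1.092688, 3.080172)
(p₄, q₄) = (-1.092688, 3.080172) − 0.02·(4.869764, 21.363312) = (-1.19008328, 2.65290576)

(-1.19008328, 2.65290576)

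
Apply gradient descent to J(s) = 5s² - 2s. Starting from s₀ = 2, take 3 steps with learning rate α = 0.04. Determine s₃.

J′(s) = 10s - 2
Step 1: J′(2) = 18; s₁ = 2 − 0.04·18 = 1.28
Step 2: J′(1.28) = 10.8; s₂ = 1.28 − 0.04·10.8 = 0.848
Step 3: J′(0.848) = 6.48; s₃ = 0.848 − 0.04·6.48 = 0.5888

0.5888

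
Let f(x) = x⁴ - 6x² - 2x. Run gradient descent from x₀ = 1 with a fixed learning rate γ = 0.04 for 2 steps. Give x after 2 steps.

1.71296

f′(x) = 4x³ - 12x - 2
Step 1: f′(1) = -10; x₁ = 1 − 0.04·(-10) = 1.4
Step 2: f′(1.4) = -7.824; x₂ = 1.4 − 0.04·(-7.824) = 1.71296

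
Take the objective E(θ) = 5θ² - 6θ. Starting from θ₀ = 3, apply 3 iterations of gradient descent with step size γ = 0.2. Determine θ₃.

E′(θ) = 10θ - 6
θ₁ = 3 − 0.2·24 = -1.8
θ₂ = -1.8 − 0.2·(-24) = 3
θ₃ = 3 − 0.2·24 = -1.8

-1.8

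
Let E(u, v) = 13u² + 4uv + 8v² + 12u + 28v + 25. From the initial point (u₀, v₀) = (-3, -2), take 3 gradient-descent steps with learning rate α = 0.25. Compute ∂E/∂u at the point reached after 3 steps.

14255.75

∇E = (26u + 4v + 12, 4u + 16v + 28)
Step 1: at (-3, -2), ∇E = (-74, -16) → (-3, -2) − 0.25·(-74, -16) = (15.5, 2)
Step 2: at (15.5, 2), ∇E = (423, 122) → (15.5, 2) − 0.25·(423, 122) = (-90.25, -28.5)
Step 3: at (-90.25, -28.5), ∇E = (-2448.5, -789) → (-90.25, -28.5) − 0.25·(-2448.5, -789) = (521.875, 168.75)
∂E/∂u at (521.875, 168.75) = 14255.75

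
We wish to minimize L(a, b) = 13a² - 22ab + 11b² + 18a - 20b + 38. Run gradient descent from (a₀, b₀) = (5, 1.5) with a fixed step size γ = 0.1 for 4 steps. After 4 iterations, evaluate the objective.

7056848.68001472

∇L = (26a - 22b + 18, -22a + 22b - 20)
(a₁, b₁) = (5, 1.5) − 0.1·(115, -97) = (-6.5, 11.2)
(a₂, b₂) = (-6.5, 11.2) − 0.1·(-397.4, 369.4) = (33.24, -25.74)
(a₃, b₃) = (33.24, -25.74) − 0.1·(1448.52, -1317.56) = (-111.612, 106.016)
(a₄, b₄) = (-111.612, 106.016) − 0.1·(-5216.264, 4767.816) = (410.0144, -370.7656)
L(410.0144, -370.7656) = 7056848.68001472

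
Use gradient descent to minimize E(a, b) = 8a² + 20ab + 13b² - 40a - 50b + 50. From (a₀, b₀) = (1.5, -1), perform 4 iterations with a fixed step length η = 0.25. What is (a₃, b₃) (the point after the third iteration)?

∇E = (16a + 20b - 40, 20a + 26b - 50)
(a₁, b₁) = (1.5, -1) − 0.25·(-36, -46) = (10.5, 10.5)
(a₂, b₂) = (10.5, 10.5) − 0.25·(338, 433) = (-74, -97.75)
(a₃, b₃) = (-74, -97.75) − 0.25·(-3179, -4071.5) = (720.75, 920.125)

(720.75, 920.125)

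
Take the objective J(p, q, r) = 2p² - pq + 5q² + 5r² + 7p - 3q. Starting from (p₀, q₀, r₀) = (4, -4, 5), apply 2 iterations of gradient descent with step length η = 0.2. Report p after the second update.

-0.6

∇J = (4p - q + 7, -p + 10q - 3, 10r)
Step 1: at (4, -4, 5), ∇J = (27, -47, 50) → (4, -4, 5) − 0.2·(27, -47, 50) = (-1.4, 5.4, -5)
Step 2: at (-1.4, 5.4, -5), ∇J = (-4, 52.4, -50) → (-1.4, 5.4, -5) − 0.2·(-4, 52.4, -50) = (-0.6, -5.08, 5)
p = -0.6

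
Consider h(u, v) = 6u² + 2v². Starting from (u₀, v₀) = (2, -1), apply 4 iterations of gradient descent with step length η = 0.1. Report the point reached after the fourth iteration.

∇h = (12u, 4v)
(u₁, v₁) = (2, -1) − 0.1·(24, -4) = (-0.4, -0.6)
(u₂, v₂) = (-0.4, -0.6) − 0.1·(-4.8, -2.4) = (0.08, -0.36)
(u₃, v₃) = (0.08, -0.36) − 0.1·(0.96, -1.44) = (-0.016, -0.216)
(u₄, v₄) = (-0.016, -0.216) − 0.1·(-0.192, -0.864) = (0.0032, -0.1296)

(0.0032, -0.1296)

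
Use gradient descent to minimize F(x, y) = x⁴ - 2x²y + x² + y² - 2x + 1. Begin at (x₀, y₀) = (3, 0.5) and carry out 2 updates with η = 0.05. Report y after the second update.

∇F = (4x³ - 4xy + 2x - 2, -2x² + 2y)
(x₁, y₁) = (3, 0.5) − 0.05·(106, -17) = (-2.3, 1.35)
(x₂, y₂) = (-2.3, 1.35) − 0.05·(-42.848, -7.88) = (-0.1576, 1.744)
y = 1.744

1.744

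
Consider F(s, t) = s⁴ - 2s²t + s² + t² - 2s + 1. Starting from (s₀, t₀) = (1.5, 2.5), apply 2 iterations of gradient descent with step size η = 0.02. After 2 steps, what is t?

2.481604

∇F = (4s³ - 4st + 2s - 2, -2s² + 2t)
(s₁, t₁) = (1.5, 2.5) − 0.02·(-0.5, 0.5) = (1.51, 2.49)
(s₂, t₂) = (1.51, 2.49) − 0.02·(-0.247796, 0.4198) = (1.51495592, 2.481604)
t = 2.481604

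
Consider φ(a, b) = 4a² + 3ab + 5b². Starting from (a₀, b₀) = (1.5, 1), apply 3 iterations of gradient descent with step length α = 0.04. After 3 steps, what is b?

∇φ = (8a + 3b, 3a + 10b)
(a₁, b₁) = (1.5, 1) − 0.04·(15, 14.5) = (0.9, 0.42)
(a₂, b₂) = (0.9, 0.42) − 0.04·(8.46, 6.9) = (0.5616, 0.144)
(a₃, b₃) = (0.5616, 0.144) − 0.04·(4.9248, 3.1248) = (0.364608, 0.019008)
b = 0.019008

0.019008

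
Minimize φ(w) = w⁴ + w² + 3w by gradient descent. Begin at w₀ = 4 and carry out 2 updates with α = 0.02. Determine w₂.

-1.15391168

φ′(w) = 4w³ + 2w + 3
Step 1: φ′(4) = 267; w₁ = 4 − 0.02·267 = -1.34
Step 2: φ′(-1.34) = -9.304416; w₂ = -1.34 − 0.02·(-9.304416) = -1.15391168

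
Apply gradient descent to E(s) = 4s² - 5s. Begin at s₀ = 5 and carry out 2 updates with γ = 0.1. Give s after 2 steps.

E′(s) = 8s - 5
Step 1: E′(5) = 35; s₁ = 5 − 0.1·35 = 1.5
Step 2: E′(1.5) = 7; s₂ = 1.5 − 0.1·7 = 0.8

0.8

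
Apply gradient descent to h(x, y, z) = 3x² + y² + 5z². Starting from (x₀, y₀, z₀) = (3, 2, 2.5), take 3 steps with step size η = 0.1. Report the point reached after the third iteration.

(0.192, 1.024, 0)

∇h = (6x, 2y, 10z)
(x₁, y₁, z₁) = (3, 2, 2.5) − 0.1·(18, 4, 25) = (1.2, 1.6, 0)
(x₂, y₂, z₂) = (1.2, 1.6, 0) − 0.1·(7.2, 3.2, 0) = (0.48, 1.28, 0)
(x₃, y₃, z₃) = (0.48, 1.28, 0) − 0.1·(2.88, 2.56, 0) = (0.192, 1.024, 0)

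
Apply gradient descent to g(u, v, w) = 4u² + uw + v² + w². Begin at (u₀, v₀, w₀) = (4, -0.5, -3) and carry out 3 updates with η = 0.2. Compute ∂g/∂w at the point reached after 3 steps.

∇g = (8u + w, 2v, u + 2w)
(u₁, v₁, w₁) = (4, -0.5, -3) − 0.2·(29, -1, -2) = (-1.8, -0.3, -2.6)
(u₂, v₂, w₂) = (-1.8, -0.3, -2.6) − 0.2·(-17, -0.6, -7) = (1.6, -0.18, -1.2)
(u₃, v₃, w₃) = (1.6, -0.18, -1.2) − 0.2·(11.6, -0.36, -0.8) = (-0.72, -0.108, -1.04)
∂g/∂w at (-0.72, -0.108, -1.04) = -2.8

-2.8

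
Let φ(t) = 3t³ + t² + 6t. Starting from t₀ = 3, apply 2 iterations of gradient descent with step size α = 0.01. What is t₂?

φ′(t) = 9t² + 2t + 6
Step 1: φ′(3) = 93; t₁ = 3 − 0.01·93 = 2.07
Step 2: φ′(2.07) = 48.7041; t₂ = 2.07 − 0.01·48.7041 = 1.582959

1.582959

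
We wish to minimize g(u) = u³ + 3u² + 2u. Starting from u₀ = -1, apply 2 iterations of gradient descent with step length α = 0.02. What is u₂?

-0.960024

g′(u) = 3u² + 6u + 2
u₁ = -1 − 0.02·(-1) = -0.98
u₂ = -0.98 − 0.02·(-0.9988) = -0.960024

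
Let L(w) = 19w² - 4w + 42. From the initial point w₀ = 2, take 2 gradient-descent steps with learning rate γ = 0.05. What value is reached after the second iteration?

1.64

L′(w) = 38w - 4
w₁ = 2 − 0.05·72 = -1.6
w₂ = -1.6 − 0.05·(-64.8) = 1.64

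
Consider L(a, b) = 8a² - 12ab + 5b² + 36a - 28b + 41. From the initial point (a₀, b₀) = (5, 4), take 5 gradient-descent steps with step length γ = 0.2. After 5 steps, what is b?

∇L = (16a - 12b + 36, -12a + 10b - 28)
Step 1: at (5, 4), ∇L = (68, -48) → (5, 4) − 0.2·(68, -48) = (-8.6, 13.6)
Step 2: at (-8.6, 13.6), ∇L = (-264.8, 211.2) → (-8.6, 13.6) − 0.2·(-264.8, 211.2) = (44.36, -28.64)
Step 3: at (44.36, -28.64), ∇L = (1089.44, -846.72) → (44.36, -28.64) − 0.2·(1089.44, -846.72) = (-173.528, 140.704)
Step 4: at (-173.528, 140.704), ∇L = (-4428.896, 3461.376) → (-173.528, 140.704) − 0.2·(-4428.896, 3461.376) = (712.2512, -551.5712)
Step 5: at (712.2512, -551.5712), ∇L = (18050.8736, -14090.7264) → (712.2512, -551.5712) − 0.2·(18050.8736, -14090.7264) = (-2897.92352, 2266.57408)
b = 2266.57408

2266.57408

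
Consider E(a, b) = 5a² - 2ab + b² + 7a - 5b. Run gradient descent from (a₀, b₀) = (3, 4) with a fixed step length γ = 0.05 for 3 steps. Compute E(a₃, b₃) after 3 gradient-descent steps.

-3.1872

∇E = (10a - 2b + 7, -2a + 2b - 5)
Step 1: at (3, 4), ∇E = (29, -3) → (3, 4) − 0.05·(29, -3) = (1.55, 4.15)
Step 2: at (1.55, 4.15), ∇E = (14.2, 0.2) → (1.55, 4.15) − 0.05·(14.2, 0.2) = (0.84, 4.14)
Step 3: at (0.84, 4.14), ∇E = (7.12, 1.6) → (0.84, 4.14) − 0.05·(7.12, 1.6) = (0.484, 4.06)
E(0.484, 4.06) = -3.1872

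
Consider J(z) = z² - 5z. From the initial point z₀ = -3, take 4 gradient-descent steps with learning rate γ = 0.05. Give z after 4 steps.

-1.10855

J′(z) = 2z - 5
Step 1: J′(-3) = -11; z₁ = -3 − 0.05·(-11) = -2.45
Step 2: J′(-2.45) = -9.9; z₂ = -2.45 − 0.05·(-9.9) = -1.955
Step 3: J′(-1.955) = -8.91; z₃ = -1.955 − 0.05·(-8.91) = -1.5095
Step 4: J′(-1.5095) = -8.019; z₄ = -1.5095 − 0.05·(-8.019) = -1.10855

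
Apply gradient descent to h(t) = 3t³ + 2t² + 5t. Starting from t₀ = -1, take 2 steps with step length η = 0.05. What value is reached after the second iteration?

-2.4625

h′(t) = 9t² + 4t + 5
Step 1: h′(-1) = 10; t₁ = -1 − 0.05·10 = -1.5
Step 2: h′(-1.5) = 19.25; t₂ = -1.5 − 0.05·19.25 = -2.4625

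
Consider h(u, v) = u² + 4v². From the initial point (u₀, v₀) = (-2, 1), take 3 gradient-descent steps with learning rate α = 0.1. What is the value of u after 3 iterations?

-1.024

∇h = (2u, 8v)
Step 1: at (-2, 1), ∇h = (-4, 8) → (-2, 1) − 0.1·(-4, 8) = (-1.6, 0.2)
Step 2: at (-1.6, 0.2), ∇h = (-3.2, 1.6) → (-1.6, 0.2) − 0.1·(-3.2, 1.6) = (-1.28, 0.04)
Step 3: at (-1.28, 0.04), ∇h = (-2.56, 0.32) → (-1.28, 0.04) − 0.1·(-2.56, 0.32) = (-1.024, 0.008)
u = -1.024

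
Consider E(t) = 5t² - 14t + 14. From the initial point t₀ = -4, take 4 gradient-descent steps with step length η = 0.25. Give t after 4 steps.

-25.9375

E′(t) = 10t - 14
t₁ = -4 − 0.25·(-54) = 9.5
t₂ = 9.5 − 0.25·81 = -10.75
t₃ = -10.75 − 0.25·(-121.5) = 19.625
t₄ = 19.625 − 0.25·182.25 = -25.9375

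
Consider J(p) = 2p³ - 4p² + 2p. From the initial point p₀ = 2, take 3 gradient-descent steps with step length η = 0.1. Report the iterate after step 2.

J′(p) = 6p² - 8p + 2
Step 1: J′(2) = 10; p₁ = 2 − 0.1·10 = 1
Step 2: J′(1) = 0; p₂ = 1 − 0.1·0 = 1

1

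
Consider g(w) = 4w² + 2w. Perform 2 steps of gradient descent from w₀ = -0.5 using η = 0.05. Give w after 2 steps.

g′(w) = 8w + 2
w₁ = -0.5 − 0.05·(-2) = -0.4
w₂ = -0.4 − 0.05·(-1.2) = -0.34

-0.34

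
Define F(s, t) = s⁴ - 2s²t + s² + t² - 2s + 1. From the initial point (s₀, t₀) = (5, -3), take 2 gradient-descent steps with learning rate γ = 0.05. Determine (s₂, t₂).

∇F = (4s³ - 4st + 2s - 2, -2s² + 2t)
(s₁, t₁) = (5, -3) − 0.05·(568, -56) = (-23.4, -0.2)
(s₂, t₂) = (-23.4, -0.2) − 0.05·(-51319.136, -1095.52) = (2542.5568, 54.576)

(2542.5568, 54.576)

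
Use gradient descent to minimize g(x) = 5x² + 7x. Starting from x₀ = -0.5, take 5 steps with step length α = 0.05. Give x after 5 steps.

-0.69375

g′(x) = 10x + 7
x₁ = -0.5 − 0.05·2 = -0.6
x₂ = -0.6 − 0.05·1 = -0.65
x₃ = -0.65 − 0.05·0.5 = -0.675
x₄ = -0.675 − 0.05·0.25 = -0.6875
x₅ = -0.6875 − 0.05·0.125 = -0.69375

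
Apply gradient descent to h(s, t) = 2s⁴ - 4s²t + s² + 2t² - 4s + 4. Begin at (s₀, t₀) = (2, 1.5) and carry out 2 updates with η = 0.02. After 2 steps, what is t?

1.6792

∇h = (8s³ - 8st + 2s - 4, -4s² + 4t)
(s₁, t₁) = (2, 1.5) − 0.02·(40, -10) = (1.2, 1.7)
(s₂, t₂) = (1.2, 1.7) − 0.02·(-4.096, 1.04) = (1.28192, 1.6792)
t = 1.6792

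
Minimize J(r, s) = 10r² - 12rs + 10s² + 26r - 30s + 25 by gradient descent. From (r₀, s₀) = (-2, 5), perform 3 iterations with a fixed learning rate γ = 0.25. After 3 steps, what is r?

∇J = (20r - 12s + 26, -12r + 20s - 30)
(r₁, s₁) = (-2, 5) − 0.25·(-74, 94) = (16.5, -18.5)
(r₂, s₂) = (16.5, -18.5) − 0.25·(578, -598) = (-128, 131)
(r₃, s₃) = (-128, 131) − 0.25·(-4106, 4126) = (898.5, -900.5)
r = 898.5

898.5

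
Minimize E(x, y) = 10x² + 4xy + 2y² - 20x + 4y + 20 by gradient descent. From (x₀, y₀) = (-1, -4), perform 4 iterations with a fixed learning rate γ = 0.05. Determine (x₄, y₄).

(1.6048, -2.944)

∇E = (20x + 4y - 20, 4x + 4y + 4)
Step 1: at (-1, -4), ∇E = (-56, -16) → (-1, -4) − 0.05·(-56, -16) = (1.8, -3.2)
Step 2: at (1.8, -3.2), ∇E = (3.2, -1.6) → (1.8, -3.2) − 0.05·(3.2, -1.6) = (1.64, -3.12)
Step 3: at (1.64, -3.12), ∇E = (0.32, -1.92) → (1.64, -3.12) − 0.05·(0.32, -1.92) = (1.624, -3.024)
Step 4: at (1.624, -3.024), ∇E = (0.384, -1.6) → (1.624, -3.024) − 0.05·(0.384, -1.6) = (1.6048, -2.944)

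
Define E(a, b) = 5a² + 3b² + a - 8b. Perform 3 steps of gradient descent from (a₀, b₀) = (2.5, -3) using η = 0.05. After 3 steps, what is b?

∇E = (10a + 1, 6b - 8)
Step 1: at (2.5, -3), ∇E = (26, -26) → (2.5, -3) − 0.05·(26, -26) = (1.2, -1.7)
Step 2: at (1.2, -1.7), ∇E = (13, -18.2) → (1.2, -1.7) − 0.05·(13, -18.2) = (0.55, -0.79)
Step 3: at (0.55, -0.79), ∇E = (6.5, -12.74) → (0.55, -0.79) − 0.05·(6.5, -12.74) = (0.225, -0.153)
b = -0.153

-0.153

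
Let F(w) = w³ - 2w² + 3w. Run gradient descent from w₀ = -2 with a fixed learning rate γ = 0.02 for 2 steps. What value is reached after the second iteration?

F′(w) = 3w² - 4w + 3
w₁ = -2 − 0.02·23 = -2.46
w₂ = -2.46 − 0.02·30.9948 = -3.079896

-3.079896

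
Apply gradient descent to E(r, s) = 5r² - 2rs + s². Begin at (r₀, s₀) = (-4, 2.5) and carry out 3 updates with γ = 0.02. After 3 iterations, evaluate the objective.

∇E = (10r - 2s, -2r + 2s)
(r₁, s₁) = (-4, 2.5) − 0.02·(-45, 13) = (-3.1, 2.24)
(r₂, s₂) = (-3.1, 2.24) − 0.02·(-35.48, 10.68) = (-2.3904, 2.0264)
(r₃, s₃) = (-2.3904, 2.0264) − 0.02·(-27.9568, 8.8336) = (-1.831264, 1.849728)
E(-1.831264, 1.849728) = 26.963813454848

26.963813454848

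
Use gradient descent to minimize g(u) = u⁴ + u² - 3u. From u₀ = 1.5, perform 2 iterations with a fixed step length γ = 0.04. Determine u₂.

g′(u) = 4u³ + 2u - 3
Step 1: g′(1.5) = 13.5; u₁ = 1.5 − 0.04·13.5 = 0.96
Step 2: g′(0.96) = 2.458944; u₂ = 0.96 − 0.04·2.458944 = 0.86164224

0.86164224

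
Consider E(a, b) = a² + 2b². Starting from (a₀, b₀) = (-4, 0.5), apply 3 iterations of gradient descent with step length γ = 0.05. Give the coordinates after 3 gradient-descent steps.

(-2.916, 0.256)

∇E = (2a, 4b)
Step 1: at (-4, 0.5), ∇E = (-8, 2) → (-4, 0.5) − 0.05·(-8, 2) = (-3.6, 0.4)
Step 2: at (-3.6, 0.4), ∇E = (-7.2, 1.6) → (-3.6, 0.4) − 0.05·(-7.2, 1.6) = (-3.24, 0.32)
Step 3: at (-3.24, 0.32), ∇E = (-6.48, 1.28) → (-3.24, 0.32) − 0.05·(-6.48, 1.28) = (-2.916, 0.256)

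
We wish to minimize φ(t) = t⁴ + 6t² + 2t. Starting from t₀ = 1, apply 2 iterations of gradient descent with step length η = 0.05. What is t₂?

-0.0602

φ′(t) = 4t³ + 12t + 2
t₁ = 1 − 0.05·18 = 0.1
t₂ = 0.1 − 0.05·3.204 = -0.0602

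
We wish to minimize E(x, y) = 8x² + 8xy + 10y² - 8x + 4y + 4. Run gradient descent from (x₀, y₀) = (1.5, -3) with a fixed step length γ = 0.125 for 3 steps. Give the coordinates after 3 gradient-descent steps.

(11.75, 13.625)

∇E = (16x + 8y - 8, 8x + 20y + 4)
Step 1: at (1.5, -3), ∇E = (-8, -44) → (1.5, -3) − 0.125·(-8, -44) = (2.5, 2.5)
Step 2: at (2.5, 2.5), ∇E = (52, 74) → (2.5, 2.5) − 0.125·(52, 74) = (-4, -6.75)
Step 3: at (-4, -6.75), ∇E = (-126, -163) → (-4, -6.75) − 0.125·(-126, -163) = (11.75, 13.625)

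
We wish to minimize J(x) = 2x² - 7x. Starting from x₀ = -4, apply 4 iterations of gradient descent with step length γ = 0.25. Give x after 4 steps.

1.75

J′(x) = 4x - 7
Step 1: J′(-4) = -23; x₁ = -4 − 0.25·(-23) = 1.75
Step 2: J′(1.75) = 0; x₂ = 1.75 − 0.25·0 = 1.75
Step 3: J′(1.75) = 0; x₃ = 1.75 − 0.25·0 = 1.75
Step 4: J′(1.75) = 0; x₄ = 1.75 − 0.25·0 = 1.75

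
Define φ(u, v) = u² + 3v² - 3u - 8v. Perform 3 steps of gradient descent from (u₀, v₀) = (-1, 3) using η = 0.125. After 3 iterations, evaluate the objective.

∇φ = (2u - 3, 6v - 8)
(u₁, v₁) = (-1, 3) − 0.125·(-5, 10) = (-0.375, 1.75)
(u₂, v₂) = (-0.375, 1.75) − 0.125·(-3.75, 2.5) = (0.09375, 1.4375)
(u₃, v₃) = (0.09375, 1.4375) − 0.125·(-2.8125, 0.625) = (0.4453125, 1.359375)
φ(0.4453125, 1.359375) = -6.46893310546875

-6.46893310546875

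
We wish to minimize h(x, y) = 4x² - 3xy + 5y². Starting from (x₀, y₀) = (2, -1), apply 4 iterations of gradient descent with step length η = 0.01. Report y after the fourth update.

-0.47946453

∇h = (8x - 3y, -3x + 10y)
(x₁, y₁) = (2, -1) − 0.01·(19, -16) = (1.81, -0.84)
(x₂, y₂) = (1.81, -0.84) − 0.01·(17, -13.83) = (1.64, -0.7017)
(x₃, y₃) = (1.64, -0.7017) − 0.01·(15.2251, -11.937) = (1.487749, -0.58233)
(x₄, y₄) = (1.487749, -0.58233) − 0.01·(13.648982, -10.286547) = (1.35125918, -0.47946453)
y = -0.47946453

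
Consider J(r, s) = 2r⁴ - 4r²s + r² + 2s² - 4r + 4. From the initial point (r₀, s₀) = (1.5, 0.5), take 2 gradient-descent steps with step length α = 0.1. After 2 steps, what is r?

-0.38

∇J = (8r³ - 8rs + 2r - 4, -4r² + 4s)
(r₁, s₁) = (1.5, 0.5) − 0.1·(20, -7) = (-0.5, 1.2)
(r₂, s₂) = (-0.5, 1.2) − 0.1·(-1.2, 3.8) = (-0.38, 0.82)
r = -0.38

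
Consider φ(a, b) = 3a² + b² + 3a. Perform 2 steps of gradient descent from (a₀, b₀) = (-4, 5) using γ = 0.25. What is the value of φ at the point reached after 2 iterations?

3.109375

∇φ = (6a + 3, 2b)
Step 1: at (-4, 5), ∇φ = (-21, 10) → (-4, 5) − 0.25·(-21, 10) = (1.25, 2.5)
Step 2: at (1.25, 2.5), ∇φ = (10.5, 5) → (1.25, 2.5) − 0.25·(10.5, 5) = (-1.375, 1.25)
φ(-1.375, 1.25) = 3.109375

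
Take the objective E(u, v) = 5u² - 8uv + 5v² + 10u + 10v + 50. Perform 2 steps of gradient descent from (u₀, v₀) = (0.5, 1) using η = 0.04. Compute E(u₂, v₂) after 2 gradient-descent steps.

∇E = (10u - 8v + 10, -8u + 10v + 10)
Step 1: at (0.5, 1), ∇E = (7, 16) → (0.5, 1) − 0.04·(7, 16) = (0.22, 0.36)
Step 2: at (0.22, 0.36), ∇E = (9.32, 11.84) → (0.22, 0.36) − 0.04·(9.32, 11.84) = (-0.1528, -0.1136)
E(-0.1528, -0.1136) = 47.37839936

47.37839936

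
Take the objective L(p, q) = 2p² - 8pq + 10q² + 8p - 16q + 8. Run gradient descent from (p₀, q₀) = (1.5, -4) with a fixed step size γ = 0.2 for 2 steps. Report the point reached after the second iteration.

(25.02, -61.92)

∇L = (4p - 8q + 8, -8p + 20q - 16)
Step 1: at (1.5, -4), ∇L = (46, -108) → (1.5, -4) − 0.2·(46, -108) = (-7.7, 17.6)
Step 2: at (-7.7, 17.6), ∇L = (-163.6, 397.6) → (-7.7, 17.6) − 0.2·(-163.6, 397.6) = (25.02, -61.92)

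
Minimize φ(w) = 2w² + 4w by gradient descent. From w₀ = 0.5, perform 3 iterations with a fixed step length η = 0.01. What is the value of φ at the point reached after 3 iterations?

1.522410053632

φ′(w) = 4w + 4
Step 1: φ′(0.5) = 6; w₁ = 0.5 − 0.01·6 = 0.44
Step 2: φ′(0.44) = 5.76; w₂ = 0.44 − 0.01·5.76 = 0.3824
Step 3: φ′(0.3824) = 5.5296; w₃ = 0.3824 − 0.01·5.5296 = 0.327104
φ(0.327104) = 1.522410053632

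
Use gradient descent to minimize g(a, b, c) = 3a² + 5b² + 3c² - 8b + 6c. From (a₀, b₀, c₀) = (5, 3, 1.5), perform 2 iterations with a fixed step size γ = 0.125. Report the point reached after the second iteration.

∇g = (6a, 10b - 8, 6c + 6)
(a₁, b₁, c₁) = (5, 3, 1.5) − 0.125·(30, 22, 15) = (1.25, 0.25, -0.375)
(a₂, b₂, c₂) = (1.25, 0.25, -0.375) − 0.125·(7.5, -5.5, 3.75) = (0.3125, 0.9375, -0.84375)

(0.3125, 0.9375, -0.84375)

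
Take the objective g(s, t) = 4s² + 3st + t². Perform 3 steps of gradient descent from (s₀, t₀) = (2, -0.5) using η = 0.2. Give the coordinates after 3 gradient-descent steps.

(-0.648, -1.08)

∇g = (8s + 3t, 3s + 2t)
(s₁, t₁) = (2, -0.5) − 0.2·(14.5, 5) = (-0.9, -1.5)
(s₂, t₂) = (-0.9, -1.5) − 0.2·(-11.7, -5.7) = (1.44, -0.36)
(s₃, t₃) = (1.44, -0.36) − 0.2·(10.44, 3.6) = (-0.648, -1.08)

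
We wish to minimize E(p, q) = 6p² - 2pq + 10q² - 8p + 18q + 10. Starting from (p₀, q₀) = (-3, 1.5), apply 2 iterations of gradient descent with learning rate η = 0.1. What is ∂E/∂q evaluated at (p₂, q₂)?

67.44

∇E = (12p - 2q - 8, -2p + 20q + 18)
(p₁, q₁) = (-3, 1.5) − 0.1·(-47, 54) = (1.7, -3.9)
(p₂, q₂) = (1.7, -3.9) − 0.1·(20.2, -63.4) = (-0.32, 2.44)
∂E/∂q at (-0.32, 2.44) = 67.44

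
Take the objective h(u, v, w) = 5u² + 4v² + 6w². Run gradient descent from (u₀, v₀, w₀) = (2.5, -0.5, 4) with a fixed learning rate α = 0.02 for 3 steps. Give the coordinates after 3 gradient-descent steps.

(1.28, -0.296352, 1.755904)

∇h = (10u, 8v, 12w)
Step 1: at (2.5, -0.5, 4), ∇h = (25, -4, 48) → (2.5, -0.5, 4) − 0.02·(25, -4, 48) = (2, -0.42, 3.04)
Step 2: at (2, -0.42, 3.04), ∇h = (20, -3.36, 36.48) → (2, -0.42, 3.04) − 0.02·(20, -3.36, 36.48) = (1.6, -0.3528, 2.3104)
Step 3: at (1.6, -0.3528, 2.3104), ∇h = (16, -2.8224, 27.7248) → (1.6, -0.3528, 2.3104) − 0.02·(16, -2.8224, 27.7248) = (1.28, -0.296352, 1.755904)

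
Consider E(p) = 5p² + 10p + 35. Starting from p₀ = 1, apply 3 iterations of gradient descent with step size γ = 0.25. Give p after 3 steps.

E′(p) = 10p + 10
p₁ = 1 − 0.25·20 = -4
p₂ = -4 − 0.25·(-30) = 3.5
p₃ = 3.5 − 0.25·45 = -7.75

-7.75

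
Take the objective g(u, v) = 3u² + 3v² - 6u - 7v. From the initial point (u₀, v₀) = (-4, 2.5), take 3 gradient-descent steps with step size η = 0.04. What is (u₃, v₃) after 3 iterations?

∇g = (6u - 6, 6v - 7)
(u₁, v₁) = (-4, 2.5) − 0.04·(-30, 8) = (-2.8, 2.18)
(u₂, v₂) = (-2.8, 2.18) − 0.04·(-22.8, 6.08) = (-1.888, 1.9368)
(u₃, v₃) = (-1.888, 1.9368) − 0.04·(-17.328, 4.6208) = (-1.19488, 1.751968)

(-1.19488, 1.751968)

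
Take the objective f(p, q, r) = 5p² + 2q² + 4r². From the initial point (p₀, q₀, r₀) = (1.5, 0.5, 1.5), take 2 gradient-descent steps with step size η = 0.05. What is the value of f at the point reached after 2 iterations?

∇f = (10p, 4q, 8r)
(p₁, q₁, r₁) = (1.5, 0.5, 1.5) − 0.05·(15, 2, 12) = (0.75, 0.4, 0.9)
(p₂, q₂, r₂) = (0.75, 0.4, 0.9) − 0.05·(7.5, 1.6, 7.2) = (0.375, 0.32, 0.54)
f(0.375, 0.32, 0.54) = 2.074325

2.074325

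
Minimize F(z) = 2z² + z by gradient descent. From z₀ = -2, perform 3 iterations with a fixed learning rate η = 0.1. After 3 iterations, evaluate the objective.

F′(z) = 4z + 1
z₁ = -2 − 0.1·(-7) = -1.3
z₂ = -1.3 − 0.1·(-4.2) = -0.88
z₃ = -0.88 − 0.1·(-2.52) = -0.628
F(-0.628) = 0.160768

0.160768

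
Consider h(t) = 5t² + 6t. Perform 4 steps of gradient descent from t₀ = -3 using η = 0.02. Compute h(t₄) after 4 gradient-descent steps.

h′(t) = 10t + 6
t₁ = -3 − 0.02·(-24) = -2.52
t₂ = -2.52 − 0.02·(-19.2) = -2.136
t₃ = -2.136 − 0.02·(-15.36) = -1.8288
t₄ = -1.8288 − 0.02·(-12.288) = -1.58304
h(-1.58304) = 3.031838208

3.031838208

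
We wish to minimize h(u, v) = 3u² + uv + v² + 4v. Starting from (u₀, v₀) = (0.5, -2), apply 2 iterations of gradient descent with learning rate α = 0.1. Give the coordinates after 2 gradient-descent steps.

∇h = (6u + v, u + 2v + 4)
Step 1: at (0.5, -2), ∇h = (1, 0.5) → (0.5, -2) − 0.1·(1, 0.5) = (0.4, -2.05)
Step 2: at (0.4, -2.05), ∇h = (0.35, 0.3) → (0.4, -2.05) − 0.1·(0.35, 0.3) = (0.365, -2.08)

(0.365, -2.08)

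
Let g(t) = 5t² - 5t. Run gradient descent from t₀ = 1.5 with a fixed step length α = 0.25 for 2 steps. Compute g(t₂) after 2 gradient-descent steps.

g′(t) = 10t - 5
t₁ = 1.5 − 0.25·10 = -1
t₂ = -1 − 0.25·(-15) = 2.75
g(2.75) = 24.0625

24.0625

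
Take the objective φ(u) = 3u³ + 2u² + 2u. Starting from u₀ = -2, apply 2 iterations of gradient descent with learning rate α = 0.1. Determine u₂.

φ′(u) = 9u² + 4u + 2
u₁ = -2 − 0.1·30 = -5
u₂ = -5 − 0.1·207 = -25.7

-25.7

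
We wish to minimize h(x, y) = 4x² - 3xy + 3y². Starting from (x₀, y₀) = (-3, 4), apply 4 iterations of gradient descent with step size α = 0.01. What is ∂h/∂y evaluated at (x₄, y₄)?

∇h = (8x - 3y, -3x + 6y)
Step 1: at (-3, 4), ∇h = (-36, 33) → (-3, 4) − 0.01·(-36, 33) = (-2.64, 3.67)
Step 2: at (-2.64, 3.67), ∇h = (-32.13, 29.94) → (-2.64, 3.67) − 0.01·(-32.13, 29.94) = (-2.3187, 3.3706)
Step 3: at (-2.3187, 3.3706), ∇h = (-28.6614, 27.1797) → (-2.3187, 3.3706) − 0.01·(-28.6614, 27.1797) = (-2.032086, 3.098803)
Step 4: at (-2.032086, 3.098803), ∇h = (-25.553097, 24.689076) → (-2.032086, 3.098803) − 0.01·(-25.553097, 24.689076) = (-1.77655503, 2.85191224)
∂h/∂y at (-1.77655503, 2.85191224) = 22.44113853

22.44113853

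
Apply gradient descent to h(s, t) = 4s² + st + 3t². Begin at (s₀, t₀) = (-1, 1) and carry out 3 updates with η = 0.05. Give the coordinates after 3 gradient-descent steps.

(-0.284375, 0.411625)

∇h = (8s + t, s + 6t)
(s₁, t₁) = (-1, 1) − 0.05·(-7, 5) = (-0.65, 0.75)
(s₂, t₂) = (-0.65, 0.75) − 0.05·(-4.45, 3.85) = (-0.4275, 0.5575)
(s₃, t₃) = (-0.4275, 0.5575) − 0.05·(-2.8625, 2.9175) = (-0.284375, 0.411625)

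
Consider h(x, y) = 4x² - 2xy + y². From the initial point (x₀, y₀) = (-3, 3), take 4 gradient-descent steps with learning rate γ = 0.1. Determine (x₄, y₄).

∇h = (8x - 2y, -2x + 2y)
(x₁, y₁) = (-3, 3) − 0.1·(-30, 12) = (0, 1.8)
(x₂, y₂) = (0, 1.8) − 0.1·(-3.6, 3.6) = (0.36, 1.44)
(x₃, y₃) = (0.36, 1.44) − 0.1·(0, 2.16) = (0.36, 1.224)
(x₄, y₄) = (0.36, 1.224) − 0.1·(0.432, 1.728) = (0.3168, 1.0512)

(0.3168, 1.0512)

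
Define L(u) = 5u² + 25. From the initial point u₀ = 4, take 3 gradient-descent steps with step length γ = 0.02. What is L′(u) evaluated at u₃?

L′(u) = 10u
u₁ = 4 − 0.02·40 = 3.2
u₂ = 3.2 − 0.02·32 = 2.56
u₃ = 2.56 − 0.02·25.6 = 2.048
L′(u) at (2.048) = 20.48

20.48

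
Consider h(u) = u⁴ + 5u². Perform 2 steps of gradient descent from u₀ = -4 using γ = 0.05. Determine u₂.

-246.5424

h′(u) = 4u³ + 10u
u₁ = -4 − 0.05·(-296) = 10.8
u₂ = 10.8 − 0.05·5146.848 = -246.5424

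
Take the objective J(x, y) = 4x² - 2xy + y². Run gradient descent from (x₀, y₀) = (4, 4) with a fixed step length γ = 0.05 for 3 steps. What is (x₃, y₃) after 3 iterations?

(1.636, 3.7)

∇J = (8x - 2y, -2x + 2y)
(x₁, y₁) = (4, 4) − 0.05·(24, 0) = (2.8, 4)
(x₂, y₂) = (2.8, 4) − 0.05·(14.4, 2.4) = (2.08, 3.88)
(x₃, y₃) = (2.08, 3.88) − 0.05·(8.88, 3.6) = (1.636, 3.7)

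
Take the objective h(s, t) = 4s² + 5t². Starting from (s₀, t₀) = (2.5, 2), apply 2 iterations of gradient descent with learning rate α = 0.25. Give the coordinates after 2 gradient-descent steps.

∇h = (8s, 10t)
Step 1: at (2.5, 2), ∇h = (20, 20) → (2.5, 2) − 0.25·(20, 20) = (-2.5, -3)
Step 2: at (-2.5, -3), ∇h = (-20, -30) → (-2.5, -3) − 0.25·(-20, -30) = (2.5, 4.5)

(2.5, 4.5)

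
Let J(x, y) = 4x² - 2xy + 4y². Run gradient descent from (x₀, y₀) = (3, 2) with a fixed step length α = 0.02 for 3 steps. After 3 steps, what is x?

1.95968

∇J = (8x - 2y, -2x + 8y)
(x₁, y₁) = (3, 2) − 0.02·(20, 10) = (2.6, 1.8)
(x₂, y₂) = (2.6, 1.8) − 0.02·(17.2, 9.2) = (2.256, 1.616)
(x₃, y₃) = (2.256, 1.616) − 0.02·(14.816, 8.416) = (1.95968, 1.44768)
x = 1.95968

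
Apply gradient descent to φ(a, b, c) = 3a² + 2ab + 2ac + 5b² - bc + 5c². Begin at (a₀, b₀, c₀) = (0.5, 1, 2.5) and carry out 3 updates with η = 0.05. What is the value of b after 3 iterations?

∇φ = (6a + 2b + 2c, 2a + 10b - c, 2a - b + 10c)
(a₁, b₁, c₁) = (0.5, 1, 2.5) − 0.05·(10, 8.5, 25) = (0, 0.575, 1.25)
(a₂, b₂, c₂) = (0, 0.575, 1.25) − 0.05·(3.65, 4.5, 11.925) = (-0.1825, 0.35, 0.65375)
(a₃, b₃, c₃) = (-0.1825, 0.35, 0.65375) − 0.05·(0.9125, 2.48125, 5.8225) = (-0.228125, 0.2259375, 0.362625)
b = 0.2259375

0.2259375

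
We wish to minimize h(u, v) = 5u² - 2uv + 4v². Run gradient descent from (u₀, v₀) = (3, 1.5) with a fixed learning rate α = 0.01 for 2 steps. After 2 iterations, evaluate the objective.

31.6491606

∇h = (10u - 2v, -2u + 8v)
(u₁, v₁) = (3, 1.5) − 0.01·(27, 6) = (2.73, 1.44)
(u₂, v₂) = (2.73, 1.44) − 0.01·(24.42, 6.06) = (2.4858, 1.3794)
h(2.4858, 1.3794) = 31.6491606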